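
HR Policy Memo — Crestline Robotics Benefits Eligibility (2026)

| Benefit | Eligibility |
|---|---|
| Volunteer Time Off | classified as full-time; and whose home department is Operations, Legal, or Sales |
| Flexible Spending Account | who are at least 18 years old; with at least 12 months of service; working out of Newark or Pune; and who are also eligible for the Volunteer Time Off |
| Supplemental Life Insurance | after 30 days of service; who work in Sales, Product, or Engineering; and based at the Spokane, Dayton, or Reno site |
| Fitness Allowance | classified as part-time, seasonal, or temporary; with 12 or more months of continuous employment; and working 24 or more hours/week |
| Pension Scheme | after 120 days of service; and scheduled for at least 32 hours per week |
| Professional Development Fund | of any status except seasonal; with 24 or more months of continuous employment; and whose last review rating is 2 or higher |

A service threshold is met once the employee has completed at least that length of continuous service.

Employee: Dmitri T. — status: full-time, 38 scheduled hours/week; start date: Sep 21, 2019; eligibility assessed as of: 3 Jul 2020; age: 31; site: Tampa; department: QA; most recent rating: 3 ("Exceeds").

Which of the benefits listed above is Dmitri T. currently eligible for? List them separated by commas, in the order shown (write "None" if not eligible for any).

Service from Sep 21, 2019 to 3 Jul 2020: 286 days.
Volunteer Time Off — status full-time ✓; dept QA ✗ → not eligible.
Flexible Spending Account — age 31 ≥ 18 ✓; service 286 days < 12 months (≈360 days) ✗ → not eligible.
Supplemental Life Insurance — service 286 days ≥ 30 days ✓; dept QA ✗ → not eligible.
Fitness Allowance — status full-time ✗ (requires part-time, seasonal, or temporary) → not eligible.
Pension Scheme — service 286 days ≥ 120 days ✓; 38 hrs/wk ≥ 32 ✓ → eligible.
Professional Development Fund — status full-time ✓ (not excluded); service 286 days < 24 months (≈720 days) ✗ → not eligible.

Pension Scheme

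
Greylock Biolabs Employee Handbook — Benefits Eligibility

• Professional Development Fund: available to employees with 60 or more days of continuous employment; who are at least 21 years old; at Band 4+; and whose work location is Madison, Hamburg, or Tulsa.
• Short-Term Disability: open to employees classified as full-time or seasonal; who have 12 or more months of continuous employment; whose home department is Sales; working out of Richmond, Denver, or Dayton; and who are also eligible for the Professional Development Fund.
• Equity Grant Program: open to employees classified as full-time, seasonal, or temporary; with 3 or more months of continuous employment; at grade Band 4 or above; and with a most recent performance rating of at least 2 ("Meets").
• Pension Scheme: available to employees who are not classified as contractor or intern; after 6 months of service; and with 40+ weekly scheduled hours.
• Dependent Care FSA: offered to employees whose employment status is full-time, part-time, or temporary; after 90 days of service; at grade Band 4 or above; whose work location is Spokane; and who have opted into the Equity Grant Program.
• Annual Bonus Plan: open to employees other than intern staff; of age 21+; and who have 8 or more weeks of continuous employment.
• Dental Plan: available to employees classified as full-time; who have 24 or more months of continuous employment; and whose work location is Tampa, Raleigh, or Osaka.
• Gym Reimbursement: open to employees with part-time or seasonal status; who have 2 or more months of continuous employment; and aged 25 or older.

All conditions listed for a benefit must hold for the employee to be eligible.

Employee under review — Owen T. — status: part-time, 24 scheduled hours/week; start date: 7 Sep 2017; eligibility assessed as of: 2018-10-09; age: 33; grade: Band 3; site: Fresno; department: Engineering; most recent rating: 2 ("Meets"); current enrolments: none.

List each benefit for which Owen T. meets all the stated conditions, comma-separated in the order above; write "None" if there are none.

Service from 7 Sep 2017 to 2018-10-09: 397 days.
Professional Development Fund — service 397 days ≥ 60 days ✓; age 33 ≥ 21 ✓; grade Band 3 < Band 4 ✗ → not eligible.
Short-Term Disability — status part-time ✗ (requires full-time or seasonal) → not eligible.
Equity Grant Program — status part-time ✗ (requires full-time, seasonal, or temporary) → not eligible.
Pension Scheme — status part-time ✓ (not excluded); service 397 days ≥ 6 months (≈180 days) ✓; 24 hrs/wk < 40 ✗ → not eligible.
Dependent Care FSA — status part-time ✓; service 397 days ≥ 90 days ✓; grade Band 3 < Band 4 ✗ → not eligible.
Annual Bonus Plan — status part-time ✓ (not excluded); age 33 ≥ 21 ✓; service 397 days ≥ 8 weeks (≈56 days) ✓ → eligible.
Dental Plan — status part-time ✗ (requires full-time) → not eligible.
Gym Reimbursement — status part-time ✓; service 397 days ≥ 2 months (≈60 days) ✓; age 33 ≥ 25 ✓ → eligible.

Annual Bonus Plan, Gym Reimbursement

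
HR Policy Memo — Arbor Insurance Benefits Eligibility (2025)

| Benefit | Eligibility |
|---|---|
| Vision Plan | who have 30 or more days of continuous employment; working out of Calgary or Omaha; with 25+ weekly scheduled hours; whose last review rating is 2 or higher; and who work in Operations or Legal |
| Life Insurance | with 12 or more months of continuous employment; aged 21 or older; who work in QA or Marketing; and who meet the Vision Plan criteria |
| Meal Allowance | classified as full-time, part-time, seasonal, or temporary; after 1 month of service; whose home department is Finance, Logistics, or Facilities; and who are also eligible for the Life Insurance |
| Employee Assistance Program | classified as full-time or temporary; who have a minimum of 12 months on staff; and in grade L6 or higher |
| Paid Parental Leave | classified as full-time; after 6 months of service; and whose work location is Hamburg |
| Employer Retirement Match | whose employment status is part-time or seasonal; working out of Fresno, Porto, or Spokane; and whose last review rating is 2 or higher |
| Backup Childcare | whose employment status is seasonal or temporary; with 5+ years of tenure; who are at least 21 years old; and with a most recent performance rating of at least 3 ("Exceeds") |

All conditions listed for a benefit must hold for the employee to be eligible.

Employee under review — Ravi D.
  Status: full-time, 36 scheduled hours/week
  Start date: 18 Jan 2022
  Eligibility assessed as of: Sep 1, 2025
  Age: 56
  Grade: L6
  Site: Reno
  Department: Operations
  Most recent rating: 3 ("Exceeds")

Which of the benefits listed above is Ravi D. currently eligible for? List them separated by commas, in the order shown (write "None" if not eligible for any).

Employee Assistance Program

Service from 18 Jan 2022 to Sep 1, 2025: 1322 days.
Vision Plan — service 1322 days ≥ 30 days ✓; site Reno ✗ (not Calgary or Omaha) → not eligible.
Life Insurance — service 1322 days ≥ 12 months (≈360 days) ✓; age 56 ≥ 21 ✓; dept Operations ✗ → not eligible.
Meal Allowance — status full-time ✓; service 1322 days ≥ 1 month (≈30 days) ✓; dept Operations ✗ → not eligible.
Employee Assistance Program — status full-time ✓; service 1322 days ≥ 12 months (≈360 days) ✓; grade L6 ≥ L6 ✓ → eligible.
Paid Parental Leave — status full-time ✓; service 1322 days ≥ 6 months (≈180 days) ✓; site Reno ✗ (not Hamburg) → not eligible.
Employer Retirement Match — status full-time ✗ (requires part-time or seasonal) → not eligible.
Backup Childcare — status full-time ✗ (requires seasonal or temporary) → not eligible.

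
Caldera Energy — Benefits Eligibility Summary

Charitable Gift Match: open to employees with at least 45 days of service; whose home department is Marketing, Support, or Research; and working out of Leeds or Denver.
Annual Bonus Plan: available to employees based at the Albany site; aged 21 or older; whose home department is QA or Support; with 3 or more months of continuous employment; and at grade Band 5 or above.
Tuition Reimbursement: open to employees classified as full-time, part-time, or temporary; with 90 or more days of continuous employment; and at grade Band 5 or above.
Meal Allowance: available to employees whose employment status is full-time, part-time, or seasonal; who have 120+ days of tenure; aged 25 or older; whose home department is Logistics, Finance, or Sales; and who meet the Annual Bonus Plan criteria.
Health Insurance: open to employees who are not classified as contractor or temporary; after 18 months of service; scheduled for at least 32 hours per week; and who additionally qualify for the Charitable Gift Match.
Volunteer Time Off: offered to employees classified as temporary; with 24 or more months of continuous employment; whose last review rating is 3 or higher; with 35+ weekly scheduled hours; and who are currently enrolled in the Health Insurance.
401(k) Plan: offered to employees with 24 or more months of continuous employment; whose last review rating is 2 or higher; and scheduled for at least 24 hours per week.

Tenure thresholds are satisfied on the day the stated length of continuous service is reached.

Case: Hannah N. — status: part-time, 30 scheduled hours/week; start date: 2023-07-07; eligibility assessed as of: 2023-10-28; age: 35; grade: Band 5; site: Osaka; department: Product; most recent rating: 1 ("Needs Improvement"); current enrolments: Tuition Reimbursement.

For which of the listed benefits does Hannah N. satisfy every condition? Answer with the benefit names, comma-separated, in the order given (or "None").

Service from 2023-07-07 to 2023-10-28: 113 days.
Charitable Gift Match — service 113 days ≥ 45 days ✓; dept Product ✗ → not eligible.
Annual Bonus Plan — site Osaka ✗ (not Albany) → not eligible.
Tuition Reimbursement — status part-time ✓; service 113 days ≥ 90 days ✓; grade Band 5 ≥ Band 5 ✓ → eligible.
Meal Allowance — status part-time ✓; service 113 days < 120 days ✗ → not eligible.
Health Insurance — status part-time ✓ (not excluded); service 113 days < 18 months (≈540 days) ✗ → not eligible.
Volunteer Time Off — status part-time ✗ (requires temporary) → not eligible.
401(k) Plan — service 113 days < 24 months (≈720 days) ✗ → not eligible.

Tuition Reimbursement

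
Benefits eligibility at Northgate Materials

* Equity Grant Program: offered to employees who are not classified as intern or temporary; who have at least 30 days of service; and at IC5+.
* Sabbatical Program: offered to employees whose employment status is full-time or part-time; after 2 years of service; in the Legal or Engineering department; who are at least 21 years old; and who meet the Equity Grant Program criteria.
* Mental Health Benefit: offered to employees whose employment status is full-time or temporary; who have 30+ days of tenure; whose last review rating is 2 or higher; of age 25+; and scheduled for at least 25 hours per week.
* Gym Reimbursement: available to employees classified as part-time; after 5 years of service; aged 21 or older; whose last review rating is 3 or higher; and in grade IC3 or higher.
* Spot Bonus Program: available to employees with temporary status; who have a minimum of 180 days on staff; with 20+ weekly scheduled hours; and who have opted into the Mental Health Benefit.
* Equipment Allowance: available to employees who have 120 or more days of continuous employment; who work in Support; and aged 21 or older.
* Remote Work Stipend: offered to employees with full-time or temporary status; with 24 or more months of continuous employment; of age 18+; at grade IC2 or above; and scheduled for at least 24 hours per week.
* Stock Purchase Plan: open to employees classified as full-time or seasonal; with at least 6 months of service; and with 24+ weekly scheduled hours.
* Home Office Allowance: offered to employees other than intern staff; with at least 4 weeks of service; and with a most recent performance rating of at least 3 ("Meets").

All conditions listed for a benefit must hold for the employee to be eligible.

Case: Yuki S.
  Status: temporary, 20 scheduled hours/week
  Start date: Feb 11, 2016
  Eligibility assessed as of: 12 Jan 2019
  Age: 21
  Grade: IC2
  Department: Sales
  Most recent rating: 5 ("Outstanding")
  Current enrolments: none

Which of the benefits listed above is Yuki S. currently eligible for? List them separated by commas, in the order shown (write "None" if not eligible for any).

Home Office Allowance

Service from Feb 11, 2016 to 12 Jan 2019: 1066 days.
Equity Grant Program — status temporary ✗ (excluded) → not eligible.
Sabbatical Program — status temporary ✗ (requires full-time or part-time) → not eligible.
Mental Health Benefit — status temporary ✓; service 1066 days ≥ 30 days ✓; rating 5 ≥ 2 ✓; age 21 < 25 ✗ → not eligible.
Gym Reimbursement — status temporary ✗ (requires part-time) → not eligible.
Spot Bonus Program — status temporary ✓; service 1066 days ≥ 180 days ✓; 20 hrs/wk ≥ 20 ✓; not enrolled in Mental Health Benefit ✗ → not eligible.
Equipment Allowance — service 1066 days ≥ 120 days ✓; dept Sales ✗ → not eligible.
Remote Work Stipend — status temporary ✓; service 1066 days ≥ 24 months (≈720 days) ✓; age 21 ≥ 18 ✓; grade IC2 ≥ IC2 ✓; 20 hrs/wk < 24 ✗ → not eligible.
Stock Purchase Plan — status temporary ✗ (requires full-time or seasonal) → not eligible.
Home Office Allowance — status temporary ✓ (not excluded); service 1066 days ≥ 4 weeks (≈28 days) ✓; rating 5 ≥ 3 ✓ → eligible.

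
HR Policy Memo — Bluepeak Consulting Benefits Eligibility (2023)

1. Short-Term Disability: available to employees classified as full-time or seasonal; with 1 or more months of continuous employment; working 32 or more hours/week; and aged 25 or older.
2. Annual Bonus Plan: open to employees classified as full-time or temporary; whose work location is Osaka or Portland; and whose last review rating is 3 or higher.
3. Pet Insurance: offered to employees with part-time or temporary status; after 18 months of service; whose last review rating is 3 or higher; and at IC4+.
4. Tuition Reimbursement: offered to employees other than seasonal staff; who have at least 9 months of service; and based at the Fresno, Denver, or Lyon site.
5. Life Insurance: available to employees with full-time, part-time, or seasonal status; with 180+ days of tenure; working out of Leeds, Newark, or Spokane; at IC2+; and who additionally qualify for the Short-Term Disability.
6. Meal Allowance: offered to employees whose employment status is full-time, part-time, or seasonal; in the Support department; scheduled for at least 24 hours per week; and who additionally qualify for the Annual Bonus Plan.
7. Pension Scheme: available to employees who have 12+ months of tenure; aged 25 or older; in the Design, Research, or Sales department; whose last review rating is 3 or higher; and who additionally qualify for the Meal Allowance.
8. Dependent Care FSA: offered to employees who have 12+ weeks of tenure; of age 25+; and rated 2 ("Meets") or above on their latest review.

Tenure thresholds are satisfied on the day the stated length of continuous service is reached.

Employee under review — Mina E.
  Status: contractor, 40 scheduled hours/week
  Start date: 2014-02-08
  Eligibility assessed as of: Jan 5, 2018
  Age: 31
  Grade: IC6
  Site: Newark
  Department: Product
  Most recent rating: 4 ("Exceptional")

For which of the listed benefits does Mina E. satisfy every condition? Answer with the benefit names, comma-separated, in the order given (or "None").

Service from 2014-02-08 to Jan 5, 2018: 1427 days.
Short-Term Disability — status contractor ✗ (requires full-time or seasonal) → not eligible.
Annual Bonus Plan — status contractor ✗ (requires full-time or temporary) → not eligible.
Pet Insurance — status contractor ✗ (requires part-time or temporary) → not eligible.
Tuition Reimbursement — status contractor ✓ (not excluded); service 1427 days ≥ 9 months (≈270 days) ✓; site Newark ✗ (not Fresno, Denver, or Lyon) → not eligible.
Life Insurance — status contractor ✗ (requires full-time, part-time, or seasonal) → not eligible.
Meal Allowance — status contractor ✗ (requires full-time, part-time, or seasonal) → not eligible.
Pension Scheme — service 1427 days ≥ 12 months (≈360 days) ✓; age 31 ≥ 25 ✓; dept Product ✗ → not eligible.
Dependent Care FSA — service 1427 days ≥ 12 weeks (≈84 days) ✓; age 31 ≥ 25 ✓; rating 4 ≥ 2 ✓ → eligible.

Dependent Care FSA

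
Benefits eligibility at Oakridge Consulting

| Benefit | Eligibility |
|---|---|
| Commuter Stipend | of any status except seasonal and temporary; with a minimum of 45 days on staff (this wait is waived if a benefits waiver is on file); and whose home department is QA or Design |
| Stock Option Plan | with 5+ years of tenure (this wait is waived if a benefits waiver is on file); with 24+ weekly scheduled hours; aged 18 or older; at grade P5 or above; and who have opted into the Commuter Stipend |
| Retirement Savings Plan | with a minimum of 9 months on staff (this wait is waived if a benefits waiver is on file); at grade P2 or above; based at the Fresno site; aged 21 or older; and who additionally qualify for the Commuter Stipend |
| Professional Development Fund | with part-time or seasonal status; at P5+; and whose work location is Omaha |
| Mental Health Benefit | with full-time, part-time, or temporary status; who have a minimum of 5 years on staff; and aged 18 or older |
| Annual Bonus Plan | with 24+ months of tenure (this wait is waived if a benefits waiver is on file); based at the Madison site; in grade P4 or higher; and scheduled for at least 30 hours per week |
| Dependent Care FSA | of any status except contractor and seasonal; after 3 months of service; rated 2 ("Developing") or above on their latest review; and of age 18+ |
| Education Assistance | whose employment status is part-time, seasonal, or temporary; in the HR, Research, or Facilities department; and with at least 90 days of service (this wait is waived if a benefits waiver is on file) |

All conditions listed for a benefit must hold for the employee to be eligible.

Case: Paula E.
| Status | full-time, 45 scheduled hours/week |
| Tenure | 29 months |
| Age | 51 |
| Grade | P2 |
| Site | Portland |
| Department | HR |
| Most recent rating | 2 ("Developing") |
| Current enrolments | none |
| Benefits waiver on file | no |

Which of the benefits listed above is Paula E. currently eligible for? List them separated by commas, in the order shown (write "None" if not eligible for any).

Commuter Stipend — status full-time ✓ (not excluded); no waiver, service 29 months ≥ 45 days ✓; dept HR ✗ → not eligible.
Stock Option Plan — no waiver, service 29 months < 5 years (≈1825 days) ✗ → not eligible.
Retirement Savings Plan — no waiver, service 29 months ≥ 9 months ✓; grade P2 ≥ P2 ✓; site Portland ✗ (not Fresno) → not eligible.
Professional Development Fund — status full-time ✗ (requires part-time or seasonal) → not eligible.
Mental Health Benefit — status full-time ✓; service 29 months < 5 years (≈1825 days) ✗ → not eligible.
Annual Bonus Plan — no waiver, service 29 months ≥ 24 months ✓; site Portland ✗ (not Madison) → not eligible.
Dependent Care FSA — status full-time ✓ (not excluded); service 29 months ≥ 3 months ✓; rating 2 ≥ 2 ✓; age 51 ≥ 18 ✓ → eligible.
Education Assistance — status full-time ✗ (requires part-time, seasonal, or temporary) → not eligible.

Dependent Care FSA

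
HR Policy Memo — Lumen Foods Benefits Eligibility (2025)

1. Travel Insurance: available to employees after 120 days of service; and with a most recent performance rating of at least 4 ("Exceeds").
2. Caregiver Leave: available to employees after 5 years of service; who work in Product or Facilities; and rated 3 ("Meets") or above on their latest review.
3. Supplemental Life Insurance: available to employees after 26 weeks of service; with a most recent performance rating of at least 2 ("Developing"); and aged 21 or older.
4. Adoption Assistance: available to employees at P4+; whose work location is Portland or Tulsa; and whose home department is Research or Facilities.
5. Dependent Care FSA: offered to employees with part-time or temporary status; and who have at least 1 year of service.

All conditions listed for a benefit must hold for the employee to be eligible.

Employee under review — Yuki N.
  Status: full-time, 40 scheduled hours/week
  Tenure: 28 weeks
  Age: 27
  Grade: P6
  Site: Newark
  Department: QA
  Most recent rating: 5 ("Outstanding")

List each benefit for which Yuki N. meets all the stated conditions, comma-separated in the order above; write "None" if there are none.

Travel Insurance, Supplemental Life Insurance

Travel Insurance — service 28 weeks ≥ 120 days ✓; rating 5 ≥ 4 ✓ → eligible.
Caregiver Leave — service 28 weeks < 5 years (≈1825 days) ✗ → not eligible.
Supplemental Life Insurance — service 28 weeks ≥ 26 weeks ✓; rating 5 ≥ 2 ✓; age 27 ≥ 21 ✓ → eligible.
Adoption Assistance — grade P6 ≥ P4 ✓; site Newark ✗ (not Portland or Tulsa) → not eligible.
Dependent Care FSA — status full-time ✗ (requires part-time or temporary) → not eligible.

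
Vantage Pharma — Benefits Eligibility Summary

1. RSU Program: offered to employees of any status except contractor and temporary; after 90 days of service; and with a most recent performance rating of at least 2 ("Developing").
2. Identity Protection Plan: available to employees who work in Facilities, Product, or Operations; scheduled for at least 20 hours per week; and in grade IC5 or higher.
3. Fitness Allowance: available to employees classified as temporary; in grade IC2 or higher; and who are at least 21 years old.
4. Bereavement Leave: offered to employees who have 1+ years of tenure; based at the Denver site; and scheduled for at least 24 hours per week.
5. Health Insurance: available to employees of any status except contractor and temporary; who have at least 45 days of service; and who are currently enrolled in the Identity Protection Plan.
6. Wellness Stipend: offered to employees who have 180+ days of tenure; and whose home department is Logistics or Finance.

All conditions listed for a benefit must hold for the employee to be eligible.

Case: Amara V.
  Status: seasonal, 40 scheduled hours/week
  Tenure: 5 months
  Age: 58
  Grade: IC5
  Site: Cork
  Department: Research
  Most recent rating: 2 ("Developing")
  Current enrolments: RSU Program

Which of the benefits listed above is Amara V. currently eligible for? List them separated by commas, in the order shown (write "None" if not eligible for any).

RSU Program

RSU Program — status seasonal ✓ (not excluded); service 5 months ≥ 90 days ✓; rating 2 ≥ 2 ✓ → eligible.
Identity Protection Plan — dept Research ✗ → not eligible.
Fitness Allowance — status seasonal ✗ (requires temporary) → not eligible.
Bereavement Leave — service 5 months < 1 year (≈365 days) ✗ → not eligible.
Health Insurance — status seasonal ✓ (not excluded); service 5 months ≥ 45 days ✓; not enrolled in Identity Protection Plan ✗ → not eligible.
Wellness Stipend — service 5 months < 180 days ✗ → not eligible.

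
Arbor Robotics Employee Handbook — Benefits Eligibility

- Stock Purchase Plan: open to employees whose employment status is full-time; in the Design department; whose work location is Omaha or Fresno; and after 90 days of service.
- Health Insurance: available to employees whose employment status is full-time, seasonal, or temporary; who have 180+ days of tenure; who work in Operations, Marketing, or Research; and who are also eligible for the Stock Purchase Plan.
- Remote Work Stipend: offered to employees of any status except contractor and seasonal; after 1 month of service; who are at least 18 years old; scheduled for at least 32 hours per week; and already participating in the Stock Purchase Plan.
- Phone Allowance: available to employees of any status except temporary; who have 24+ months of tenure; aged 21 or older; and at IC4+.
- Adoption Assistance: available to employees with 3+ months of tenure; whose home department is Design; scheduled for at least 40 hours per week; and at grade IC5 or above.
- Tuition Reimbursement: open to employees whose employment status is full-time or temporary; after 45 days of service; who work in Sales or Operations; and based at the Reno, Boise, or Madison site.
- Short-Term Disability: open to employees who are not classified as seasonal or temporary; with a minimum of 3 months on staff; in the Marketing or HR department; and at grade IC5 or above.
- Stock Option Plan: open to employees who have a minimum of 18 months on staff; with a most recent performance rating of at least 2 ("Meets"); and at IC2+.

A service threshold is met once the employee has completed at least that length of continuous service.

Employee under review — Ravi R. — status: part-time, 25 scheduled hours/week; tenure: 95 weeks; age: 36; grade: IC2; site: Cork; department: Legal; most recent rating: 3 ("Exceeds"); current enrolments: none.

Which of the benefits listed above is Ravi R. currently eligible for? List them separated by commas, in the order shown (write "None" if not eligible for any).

Stock Option Plan

Stock Purchase Plan — status part-time ✗ (requires full-time) → not eligible.
Health Insurance — status part-time ✗ (requires full-time, seasonal, or temporary) → not eligible.
Remote Work Stipend — status part-time ✓ (not excluded); service 95 weeks ≥ 1 month (≈30 days) ✓; age 36 ≥ 18 ✓; 25 hrs/wk < 32 ✗ → not eligible.
Phone Allowance — status part-time ✓ (not excluded); service 95 weeks < 24 months (≈720 days) ✗ → not eligible.
Adoption Assistance — service 95 weeks ≥ 3 months (≈90 days) ✓; dept Legal ✗ → not eligible.
Tuition Reimbursement — status part-time ✗ (requires full-time or temporary) → not eligible.
Short-Term Disability — status part-time ✓ (not excluded); service 95 weeks ≥ 3 months (≈90 days) ✓; dept Legal ✗ → not eligible.
Stock Option Plan — service 95 weeks ≥ 18 months (≈540 days) ✓; rating 3 ≥ 2 ✓; grade IC2 ≥ IC2 ✓ → eligible.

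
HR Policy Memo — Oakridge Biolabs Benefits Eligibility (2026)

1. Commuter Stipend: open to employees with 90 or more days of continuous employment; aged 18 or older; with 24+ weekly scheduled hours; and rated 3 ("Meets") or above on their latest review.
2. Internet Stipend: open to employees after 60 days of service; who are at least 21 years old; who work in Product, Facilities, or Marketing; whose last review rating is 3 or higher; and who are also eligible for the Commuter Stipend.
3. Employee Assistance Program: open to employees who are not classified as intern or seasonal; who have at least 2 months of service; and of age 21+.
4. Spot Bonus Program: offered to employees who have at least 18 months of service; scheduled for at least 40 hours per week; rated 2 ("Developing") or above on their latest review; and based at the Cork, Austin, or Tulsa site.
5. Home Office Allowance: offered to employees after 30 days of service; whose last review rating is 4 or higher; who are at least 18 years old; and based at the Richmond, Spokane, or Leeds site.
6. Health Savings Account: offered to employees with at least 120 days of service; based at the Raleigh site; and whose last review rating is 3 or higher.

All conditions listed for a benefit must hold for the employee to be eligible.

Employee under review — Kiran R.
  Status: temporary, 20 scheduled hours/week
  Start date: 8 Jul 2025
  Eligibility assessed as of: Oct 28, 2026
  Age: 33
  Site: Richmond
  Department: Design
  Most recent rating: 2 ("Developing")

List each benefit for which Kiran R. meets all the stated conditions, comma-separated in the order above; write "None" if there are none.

Service from 8 Jul 2025 to Oct 28, 2026: 477 days.
Commuter Stipend — service 477 days ≥ 90 days ✓; age 33 ≥ 18 ✓; 20 hrs/wk < 24 ✗ → not eligible.
Internet Stipend — service 477 days ≥ 60 days ✓; age 33 ≥ 21 ✓; dept Design ✗ → not eligible.
Employee Assistance Program — status temporary ✓ (not excluded); service 477 days ≥ 2 months (≈60 days) ✓; age 33 ≥ 21 ✓ → eligible.
Spot Bonus Program — service 477 days < 18 months (≈540 days) ✗ → not eligible.
Home Office Allowance — service 477 days ≥ 30 days ✓; rating 2 < 4 ✗ → not eligible.
Health Savings Account — service 477 days ≥ 120 days ✓; site Richmond ✗ (not Raleigh) → not eligible.

Employee Assistance Program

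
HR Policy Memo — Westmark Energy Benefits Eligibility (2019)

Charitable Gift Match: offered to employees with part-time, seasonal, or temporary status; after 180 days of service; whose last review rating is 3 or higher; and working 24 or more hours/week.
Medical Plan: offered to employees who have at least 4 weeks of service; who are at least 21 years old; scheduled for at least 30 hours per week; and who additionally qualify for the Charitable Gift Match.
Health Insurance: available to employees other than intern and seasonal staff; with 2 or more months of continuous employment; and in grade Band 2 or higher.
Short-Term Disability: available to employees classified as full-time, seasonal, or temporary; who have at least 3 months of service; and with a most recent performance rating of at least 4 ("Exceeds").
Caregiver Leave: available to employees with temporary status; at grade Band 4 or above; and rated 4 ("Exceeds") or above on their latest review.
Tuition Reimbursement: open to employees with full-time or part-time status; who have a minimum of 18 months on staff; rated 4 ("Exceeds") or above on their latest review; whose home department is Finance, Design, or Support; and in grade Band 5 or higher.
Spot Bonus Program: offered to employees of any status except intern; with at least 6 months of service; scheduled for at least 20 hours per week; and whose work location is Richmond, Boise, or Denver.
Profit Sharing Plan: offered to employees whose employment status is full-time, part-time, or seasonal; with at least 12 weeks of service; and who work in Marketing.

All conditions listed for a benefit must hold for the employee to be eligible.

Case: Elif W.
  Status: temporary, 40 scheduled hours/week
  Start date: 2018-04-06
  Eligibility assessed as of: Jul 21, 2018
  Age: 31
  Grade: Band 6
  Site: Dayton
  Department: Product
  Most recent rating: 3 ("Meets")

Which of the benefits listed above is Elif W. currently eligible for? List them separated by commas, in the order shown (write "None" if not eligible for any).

Health Insurance

Service from 2018-04-06 to Jul 21, 2018: 106 days.
Charitable Gift Match — status temporary ✓; service 106 days < 180 days ✗ → not eligible.
Medical Plan — service 106 days ≥ 4 weeks (≈28 days) ✓; age 31 ≥ 21 ✓; 40 hrs/wk ≥ 30 ✓; not eligible for Charitable Gift Match ✗ → not eligible.
Health Insurance — status temporary ✓ (not excluded); service 106 days ≥ 2 months (≈60 days) ✓; grade Band 6 ≥ Band 2 ✓ → eligible.
Short-Term Disability — status temporary ✓; service 106 days ≥ 3 months (≈90 days) ✓; rating 3 < 4 ✗ → not eligible.
Caregiver Leave — status temporary ✓; grade Band 6 ≥ Band 4 ✓; rating 3 < 4 ✗ → not eligible.
Tuition Reimbursement — status temporary ✗ (requires full-time or part-time) → not eligible.
Spot Bonus Program — status temporary ✓ (not excluded); service 106 days < 6 months (≈180 days) ✗ → not eligible.
Profit Sharing Plan — status temporary ✗ (requires full-time, part-time, or seasonal) → not eligible.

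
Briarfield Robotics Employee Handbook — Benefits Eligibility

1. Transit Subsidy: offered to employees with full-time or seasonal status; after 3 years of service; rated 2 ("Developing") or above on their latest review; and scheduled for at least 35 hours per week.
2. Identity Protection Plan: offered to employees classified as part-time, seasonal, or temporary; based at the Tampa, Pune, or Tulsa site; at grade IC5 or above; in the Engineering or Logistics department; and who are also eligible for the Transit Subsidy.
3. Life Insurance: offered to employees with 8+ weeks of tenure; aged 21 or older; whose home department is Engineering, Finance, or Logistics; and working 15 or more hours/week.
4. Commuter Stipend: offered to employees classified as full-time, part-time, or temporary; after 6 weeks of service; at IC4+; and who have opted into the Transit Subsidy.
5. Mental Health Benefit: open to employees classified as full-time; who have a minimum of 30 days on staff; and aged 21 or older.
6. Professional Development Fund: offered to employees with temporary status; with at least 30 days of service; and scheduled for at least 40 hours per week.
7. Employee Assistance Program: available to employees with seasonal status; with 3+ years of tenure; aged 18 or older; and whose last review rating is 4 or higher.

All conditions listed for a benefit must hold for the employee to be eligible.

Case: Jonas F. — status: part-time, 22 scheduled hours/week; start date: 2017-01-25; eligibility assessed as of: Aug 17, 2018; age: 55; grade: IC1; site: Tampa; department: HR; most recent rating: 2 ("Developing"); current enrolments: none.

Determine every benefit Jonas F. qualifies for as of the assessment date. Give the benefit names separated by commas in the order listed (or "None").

Service from 2017-01-25 to Aug 17, 2018: 569 days.
Transit Subsidy — status part-time ✗ (requires full-time or seasonal) → not eligible.
Identity Protection Plan — status part-time ✓; site Tampa ✓; grade IC1 < IC5 ✗ → not eligible.
Life Insurance — service 569 days ≥ 8 weeks (≈56 days) ✓; age 55 ≥ 21 ✓; dept HR ✗ → not eligible.
Commuter Stipend — status part-time ✓; service 569 days ≥ 6 weeks (≈42 days) ✓; grade IC1 < IC4 ✗ → not eligible.
Mental Health Benefit — status part-time ✗ (requires full-time) → not eligible.
Professional Development Fund — status part-time ✗ (requires temporary) → not eligible.
Employee Assistance Program — status part-time ✗ (requires seasonal) → not eligible.

None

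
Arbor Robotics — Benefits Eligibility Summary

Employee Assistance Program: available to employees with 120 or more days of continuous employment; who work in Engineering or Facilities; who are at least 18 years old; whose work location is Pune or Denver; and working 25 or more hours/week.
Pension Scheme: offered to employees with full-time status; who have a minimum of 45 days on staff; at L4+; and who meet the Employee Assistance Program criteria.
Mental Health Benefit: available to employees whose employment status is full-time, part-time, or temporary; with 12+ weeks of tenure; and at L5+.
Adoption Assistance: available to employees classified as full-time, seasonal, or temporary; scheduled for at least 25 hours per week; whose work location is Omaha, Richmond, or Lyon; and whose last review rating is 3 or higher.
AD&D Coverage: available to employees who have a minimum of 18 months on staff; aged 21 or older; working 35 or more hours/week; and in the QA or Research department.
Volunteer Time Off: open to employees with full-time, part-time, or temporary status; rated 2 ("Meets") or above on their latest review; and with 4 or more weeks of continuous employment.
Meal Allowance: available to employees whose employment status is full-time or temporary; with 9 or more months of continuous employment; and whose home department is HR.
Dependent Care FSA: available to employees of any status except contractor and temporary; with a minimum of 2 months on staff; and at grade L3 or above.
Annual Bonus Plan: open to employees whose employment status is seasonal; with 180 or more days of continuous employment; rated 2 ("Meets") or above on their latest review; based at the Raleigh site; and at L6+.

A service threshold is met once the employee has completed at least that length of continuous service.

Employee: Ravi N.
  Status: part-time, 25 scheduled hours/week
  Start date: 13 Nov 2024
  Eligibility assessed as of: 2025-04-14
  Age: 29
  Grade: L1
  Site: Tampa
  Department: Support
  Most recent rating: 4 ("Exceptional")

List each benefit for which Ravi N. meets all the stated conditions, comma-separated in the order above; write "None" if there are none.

Volunteer Time Off

Service from 13 Nov 2024 to 2025-04-14: 152 days.
Employee Assistance Program — service 152 days ≥ 120 days ✓; dept Support ✗ → not eligible.
Pension Scheme — status part-time ✗ (requires full-time) → not eligible.
Mental Health Benefit — status part-time ✓; service 152 days ≥ 12 weeks (≈84 days) ✓; grade L1 < L5 ✗ → not eligible.
Adoption Assistance — status part-time ✗ (requires full-time, seasonal, or temporary) → not eligible.
AD&D Coverage — service 152 days < 18 months (≈540 days) ✗ → not eligible.
Volunteer Time Off — status part-time ✓; rating 4 ≥ 2 ✓; service 152 days ≥ 4 weeks (≈28 days) ✓ → eligible.
Meal Allowance — status part-time ✗ (requires full-time or temporary) → not eligible.
Dependent Care FSA — status part-time ✓ (not excluded); service 152 days ≥ 2 months (≈60 days) ✓; grade L1 < L3 ✗ → not eligible.
Annual Bonus Plan — status part-time ✗ (requires seasonal) → not eligible.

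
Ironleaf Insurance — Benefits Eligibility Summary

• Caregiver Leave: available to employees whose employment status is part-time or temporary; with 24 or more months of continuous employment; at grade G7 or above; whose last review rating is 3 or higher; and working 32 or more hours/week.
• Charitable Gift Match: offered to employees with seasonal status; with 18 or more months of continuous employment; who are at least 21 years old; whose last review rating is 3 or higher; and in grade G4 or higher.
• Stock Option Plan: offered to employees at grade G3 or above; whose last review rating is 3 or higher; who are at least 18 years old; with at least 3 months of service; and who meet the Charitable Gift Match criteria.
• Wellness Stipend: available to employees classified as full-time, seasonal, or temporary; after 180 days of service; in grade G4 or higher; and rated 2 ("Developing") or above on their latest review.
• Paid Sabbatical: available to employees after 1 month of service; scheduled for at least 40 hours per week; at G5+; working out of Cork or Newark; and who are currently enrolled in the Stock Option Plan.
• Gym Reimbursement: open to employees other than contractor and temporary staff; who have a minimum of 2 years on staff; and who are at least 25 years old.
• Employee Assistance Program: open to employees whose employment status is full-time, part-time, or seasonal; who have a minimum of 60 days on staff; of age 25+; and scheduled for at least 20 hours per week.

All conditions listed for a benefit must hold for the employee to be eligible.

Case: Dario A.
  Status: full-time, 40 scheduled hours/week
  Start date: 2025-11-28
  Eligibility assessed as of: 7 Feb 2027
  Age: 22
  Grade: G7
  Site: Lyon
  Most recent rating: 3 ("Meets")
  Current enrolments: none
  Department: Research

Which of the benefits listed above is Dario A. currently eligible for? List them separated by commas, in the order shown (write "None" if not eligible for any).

Wellness Stipend

Service from 2025-11-28 to 7 Feb 2027: 436 days.
Caregiver Leave — status full-time ✗ (requires part-time or temporary) → not eligible.
Charitable Gift Match — status full-time ✗ (requires seasonal) → not eligible.
Stock Option Plan — grade G7 ≥ G3 ✓; rating 3 ≥ 3 ✓; age 22 ≥ 18 ✓; service 436 days ≥ 3 months (≈90 days) ✓; not eligible for Charitable Gift Match ✗ → not eligible.
Wellness Stipend — status full-time ✓; service 436 days ≥ 180 days ✓; grade G7 ≥ G4 ✓; rating 3 ≥ 2 ✓ → eligible.
Paid Sabbatical — service 436 days ≥ 1 month (≈30 days) ✓; 40 hrs/wk ≥ 40 ✓; grade G7 ≥ G5 ✓; site Lyon ✗ (not Cork or Newark) → not eligible.
Gym Reimbursement — status full-time ✓ (not excluded); service 436 days < 2 years (≈730 days) ✗ → not eligible.
Employee Assistance Program — status full-time ✓; service 436 days ≥ 60 days ✓; age 22 < 25 ✗ → not eligible.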